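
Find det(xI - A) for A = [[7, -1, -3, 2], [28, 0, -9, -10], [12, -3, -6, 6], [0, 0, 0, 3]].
χ_A(x) = (x - 3)^2(x + 1)^2

xI - A = [[x - 7, 1, 3, -2], [-28, x, 9, 10], [-12, 3, x + 6, -6], [0, 0, 0, x - 3]].

Expanding det(xI - A) along the first row:
det(xI - A) = + (x - 7)·det([[x, 9, 10], [3, x + 6, -6], [0, 0, x - 3]]) - (1)·det([[-28, 9, 10], [-12, x + 6, -6], [0, 0, x - 3]]) + (3)·det([[-28, x, 10], [-12, 3, -6], [0, 0, x - 3]]) - (-2)·det([[-28, x, 9], [-12, 3, x + 6], [0, 0, 0]]).

Evaluating gives χ_A(x) = x^4 - 4x^3 - 2x^2 + 12x + 9 = (x - 3)^2(x + 1)^2.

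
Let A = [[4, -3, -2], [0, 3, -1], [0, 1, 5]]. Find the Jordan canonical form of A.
The characteristic polynomial is det(xI - A) = (x - 4)^3, so the eigenvalues are 4 (algebraic multiplicity 3).

For λ = 4: rank(A - 4I) = 2, rank((A - 4I)^2) = 1, rank((A - 4I)^3) = 0. The eigenspace has dimension 3 - 2 = 1, so there is 1 Jordan block; the rank sequence gives block sizes [3].

Assembling the blocks gives the Jordan form J above.

J = [[4, 1, 0], [0, 4, 1], [0, 0, 4]]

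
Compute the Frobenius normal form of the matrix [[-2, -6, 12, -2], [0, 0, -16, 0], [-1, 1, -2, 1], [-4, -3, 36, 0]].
R = [[-4, 0, 0, 0], [0, 0, 0, -16], [0, 1, 0, 12], [0, 0, 1, 0]]

The invariant factors of A (the non-unit diagonal entries of the Smith normal form of xI - A over ℚ[x]) are x + 4, (x - 2)^2(x + 4), each dividing the next. The characteristic polynomial is their product, (x - 2)^2(x + 4)^2.

The rational canonical form is the block-diagonal matrix of companion matrices C(f_i):
R = [[-4, 0, 0, 0], [0, 0, 0, -16], [0, 1, 0, 12], [0, 0, 1, 0]].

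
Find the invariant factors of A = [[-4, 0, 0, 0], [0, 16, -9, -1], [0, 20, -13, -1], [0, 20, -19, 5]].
The Jordan structure of A has elementary divisors (x + 4), (x + 4), (x - 6)^2. Arranging the block sizes at each eigenvalue in decreasing order and taking row products gives the invariant factors.

Invariant factors (smallest first, each dividing the next): x + 4, (x - 6)^2(x + 4).

Check: the last factor (x - 6)^2(x + 4) is the minimal polynomial, and the product (x - 6)^2(x + 4)^2 is the characteristic polynomial.

x + 4, (x - 6)^2(x + 4)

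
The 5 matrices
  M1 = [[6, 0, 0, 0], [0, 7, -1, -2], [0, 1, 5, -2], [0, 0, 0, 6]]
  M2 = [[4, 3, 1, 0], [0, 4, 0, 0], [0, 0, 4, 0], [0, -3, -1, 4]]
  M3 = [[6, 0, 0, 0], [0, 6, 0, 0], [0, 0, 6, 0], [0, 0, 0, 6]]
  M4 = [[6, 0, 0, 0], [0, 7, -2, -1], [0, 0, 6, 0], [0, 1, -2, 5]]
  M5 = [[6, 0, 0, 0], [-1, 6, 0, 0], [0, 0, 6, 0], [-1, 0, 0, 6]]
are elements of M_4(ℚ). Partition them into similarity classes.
Characteristic polynomials: χ_{M1} = (x - 6)^4, χ_{M2} = (x - 4)^4, χ_{M3} = (x - 6)^4, χ_{M4} = (x - 6)^4, χ_{M5} = (x - 6)^4.

{M1, M4, M5}: invariant factors x - 6, x - 6, (x - 6)^2.

{M2}: invariant factors x - 4, x - 4, (x - 4)^2.

{M3}: invariant factors x - 6, x - 6, x - 6, x - 6.

Matrices are similar if and only if their invariant-factor lists agree; the partition into similarity classes is {M1, M4, M5}, {M2}, {M3}.

3 classes: {M1, M4, M5}, {M2}, {M3}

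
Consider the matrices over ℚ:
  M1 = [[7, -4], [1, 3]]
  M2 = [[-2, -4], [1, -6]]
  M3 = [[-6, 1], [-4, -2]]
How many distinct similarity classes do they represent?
2 classes: {M1}, {M2, M3}

Characteristic polynomials: χ_{M1} = (x - 5)^2, χ_{M2} = (x + 4)^2, χ_{M3} = (x + 4)^2.

{M1}: invariant factors (x - 5)^2.

{M2, M3}: invariant factors (x + 4)^2.

Matrices are similar if and only if their invariant-factor lists agree; the partition into similarity classes is {M1}, {M2, M3}.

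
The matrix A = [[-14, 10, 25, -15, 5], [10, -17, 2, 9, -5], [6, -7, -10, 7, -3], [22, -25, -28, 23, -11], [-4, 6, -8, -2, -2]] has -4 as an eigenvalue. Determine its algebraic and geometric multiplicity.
algebraic multiplicity 5, geometric multiplicity 3

The characteristic polynomial is (x + 4)^5, so the factor x + 4 appears with exponent 5: the algebraic multiplicity is 5.

rank(A + 4I) = 2, so the eigenspace has dimension 5 - 2 = 3: the geometric multiplicity is 3.

Since 3 < 5, A is not diagonalizable.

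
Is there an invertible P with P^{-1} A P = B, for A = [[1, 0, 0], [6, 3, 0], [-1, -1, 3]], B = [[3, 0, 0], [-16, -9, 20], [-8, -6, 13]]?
Both have characteristic polynomial (x - 3)^2(x - 1), but the minimal polynomial of A is (x - 3)^2(x - 1) while the minimal polynomial of B is (x - 3)(x - 1). The minimal polynomial is a similarity invariant, so A and B are not similar.

No.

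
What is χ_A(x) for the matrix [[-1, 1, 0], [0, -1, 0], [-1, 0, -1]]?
xI - A = [[x + 1, -1, 0], [0, x + 1, 0], [1, 0, x + 1]].

Expanding det(xI - A) along the first row:
det(xI - A) = + (x + 1)·det([[x + 1, 0], [0, x + 1]]) - (-1)·det([[0, 0], [1, x + 1]]) + (0)·det([[0, x + 1], [1, 0]]).

Evaluating gives χ_A(x) = x^3 + 3x^2 + 3x + 1 = (x + 1)^3.

χ_A(x) = (x + 1)^3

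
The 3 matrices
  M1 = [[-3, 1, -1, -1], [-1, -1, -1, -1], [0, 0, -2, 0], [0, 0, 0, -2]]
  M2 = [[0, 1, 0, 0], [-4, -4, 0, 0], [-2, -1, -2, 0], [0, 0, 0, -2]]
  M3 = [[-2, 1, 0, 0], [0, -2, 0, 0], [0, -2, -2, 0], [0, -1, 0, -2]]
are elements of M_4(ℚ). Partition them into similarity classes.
Characteristic polynomials: χ_{M1} = (x + 2)^4, χ_{M2} = (x + 2)^4, χ_{M3} = (x + 2)^4.

{M1, M2, M3}: invariant factors x + 2, x + 2, (x + 2)^2.

Matrices are similar if and only if their invariant-factor lists agree; the partition into similarity classes is {M1, M2, M3}.

1 class: {M1, M2, M3}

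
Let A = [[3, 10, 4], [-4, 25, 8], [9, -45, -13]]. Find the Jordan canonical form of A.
J = [[5, 1, 0], [0, 5, 0], [0, 0, 5]]

The characteristic polynomial is det(xI - A) = (x - 5)^3, so the eigenvalues are 5 (algebraic multiplicity 3).

For λ = 5: rank(A - 5I) = 1, rank((A - 5I)^2) = 0. The eigenspace has dimension 3 - 1 = 2, so there are 2 Jordan blocks; the rank sequence gives block sizes [2, 1].

Assembling the blocks gives the Jordan form J above.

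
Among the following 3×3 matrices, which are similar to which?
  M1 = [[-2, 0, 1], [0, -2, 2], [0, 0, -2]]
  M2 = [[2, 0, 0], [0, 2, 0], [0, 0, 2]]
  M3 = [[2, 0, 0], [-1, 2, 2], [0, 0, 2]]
3 classes: {M1}, {M2}, {M3}

Characteristic polynomials: χ_{M1} = (x + 2)^3, χ_{M2} = (x - 2)^3, χ_{M3} = (x - 2)^3.

{M1}: invariant factors x + 2, (x + 2)^2.

{M2}: invariant factors x - 2, x - 2, x - 2.

{M3}: invariant factors x - 2, (x - 2)^2.

Matrices are similar if and only if their invariant-factor lists agree; the partition into similarity classes is {M1}, {M2}, {M3}.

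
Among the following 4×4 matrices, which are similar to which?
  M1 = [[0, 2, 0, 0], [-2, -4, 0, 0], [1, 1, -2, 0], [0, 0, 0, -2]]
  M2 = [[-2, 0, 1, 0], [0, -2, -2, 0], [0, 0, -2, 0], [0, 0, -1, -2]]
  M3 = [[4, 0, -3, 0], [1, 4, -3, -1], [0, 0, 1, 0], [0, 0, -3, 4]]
2 classes: {M1, M2}, {M3}

Characteristic polynomials: χ_{M1} = (x + 2)^4, χ_{M2} = (x + 2)^4, χ_{M3} = (x - 4)^3(x - 1).

{M1, M2}: invariant factors x + 2, x + 2, (x + 2)^2.

{M3}: invariant factors x - 4, (x - 4)^2(x - 1).

Matrices are similar if and only if their invariant-factor lists agree; the partition into similarity classes is {M1, M2}, {M3}.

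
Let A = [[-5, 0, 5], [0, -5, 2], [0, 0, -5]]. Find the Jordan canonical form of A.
J = [[-5, 1, 0], [0, -5, 0], [0, 0, -5]]

The characteristic polynomial is det(xI - A) = (x + 5)^3, so the eigenvalues are -5 (algebraic multiplicity 3).

For λ = -5: rank(A + 5I) = 1, rank((A + 5I)^2) = 0. The eigenspace has dimension 3 - 1 = 2, so there are 2 Jordan blocks; the rank sequence gives block sizes [2, 1].

Assembling the blocks gives the Jordan form J above.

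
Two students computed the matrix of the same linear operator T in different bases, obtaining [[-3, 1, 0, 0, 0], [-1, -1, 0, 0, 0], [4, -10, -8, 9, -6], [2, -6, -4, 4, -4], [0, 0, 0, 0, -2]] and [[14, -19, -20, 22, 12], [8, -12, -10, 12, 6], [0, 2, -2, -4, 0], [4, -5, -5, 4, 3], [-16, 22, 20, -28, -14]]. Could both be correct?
Yes.

Two matrices over a field are similar if and only if they have the same invariant factors.

Both A and B have characteristic polynomial (x + 2)^5 and minimal polynomial (x + 2)^2. Computing further, both have invariant factors x + 2, (x + 2)^2, (x + 2)^2. Hence A and B are similar.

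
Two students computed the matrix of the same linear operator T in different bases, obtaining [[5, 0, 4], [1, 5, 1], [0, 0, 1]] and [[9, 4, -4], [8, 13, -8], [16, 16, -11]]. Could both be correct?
Both have characteristic polynomial (x - 5)^2(x - 1), but the minimal polynomial of A is (x - 5)^2(x - 1) while the minimal polynomial of B is (x - 5)(x - 1). The minimal polynomial is a similarity invariant, so A and B are not similar.

No.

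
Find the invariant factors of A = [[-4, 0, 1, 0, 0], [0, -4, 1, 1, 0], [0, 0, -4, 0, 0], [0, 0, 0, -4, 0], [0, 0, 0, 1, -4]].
x + 4, (x + 4)^2, (x + 4)^2

The Jordan structure of A has elementary divisors (x + 4)^2, (x + 4)^2, (x + 4). Arranging the block sizes at each eigenvalue in decreasing order and taking row products gives the invariant factors.

Invariant factors (smallest first, each dividing the next): x + 4, (x + 4)^2, (x + 4)^2.

Check: the last factor (x + 4)^2 is the minimal polynomial, and the product (x + 4)^5 is the characteristic polynomial.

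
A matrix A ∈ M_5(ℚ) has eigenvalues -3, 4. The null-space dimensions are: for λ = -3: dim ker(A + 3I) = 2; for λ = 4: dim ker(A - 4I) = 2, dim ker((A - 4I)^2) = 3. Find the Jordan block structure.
Jordan blocks: (-3, 1), (-3, 1), (4, 2), (4, 1)

λ = -3: successive nullity increments [2] count blocks of size ≥ k; block sizes are [1, 1].
λ = 4: successive nullity increments [2, 1] count blocks of size ≥ k; block sizes are [2, 1].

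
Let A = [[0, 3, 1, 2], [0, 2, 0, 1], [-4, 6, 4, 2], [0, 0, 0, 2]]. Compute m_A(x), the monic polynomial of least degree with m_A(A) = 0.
m_A(x) = (x - 2)^3

The characteristic polynomial factors as (x - 2)^4. The minimal polynomial is ∏(x - λ)^{k_λ} where k_λ is the size of the largest Jordan block at λ.

For λ = 2: rank(A - 2I) = 2, and the largest Jordan block has size 3 (the smallest k with rank((A - 2I)^k) = rank((A - 2I)^(k+1))).

So m_A(x) = (x - 2)^3.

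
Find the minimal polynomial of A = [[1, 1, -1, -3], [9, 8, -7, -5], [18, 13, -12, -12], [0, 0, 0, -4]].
m_A(x) = (x - 1)(x + 2)^2(x + 4)

The characteristic polynomial factors as (x - 1)(x + 2)^2(x + 4). The minimal polynomial is ∏(x - λ)^{k_λ} where k_λ is the size of the largest Jordan block at λ.

For λ = -4: rank(A + 4I) = 3, and the largest Jordan block has size 1 (the smallest k with rank((A + 4I)^k) = rank((A + 4I)^(k+1))).
For λ = -2: rank(A + 2I) = 3, and the largest Jordan block has size 2 (the smallest k with rank((A + 2I)^k) = rank((A + 2I)^(k+1))).
For λ = 1: rank(A - I) = 3, and the largest Jordan block has size 1 (the smallest k with rank((A - I)^k) = rank((A - I)^(k+1))).

So m_A(x) = (x - 1)(x + 2)^2(x + 4).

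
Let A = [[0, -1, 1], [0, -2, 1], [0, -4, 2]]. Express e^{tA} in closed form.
e^{tA} = [[1, t*(-t - 1), t*(t/2 + 1)], [0, 1 - 2*t, t], [0, -4*t, 2*t + 1]]

A has Jordan form J = [[0, 1, 0], [0, 0, 1], [0, 0, 0]] with A = PJP^{-1}, so e^{tA} = P e^{tJ} P^{-1}.

For a Jordan block J_k(λ), e^{tJ_k(λ)} = e^{λt} · (I + tN + t^2 N^2/2! + ... + t^{k-1} N^{k-1}/(k-1)!) where N is the nilpotent superdiagonal part.

Assembling the blocks and conjugating back gives the entries of e^{tA} as shown above.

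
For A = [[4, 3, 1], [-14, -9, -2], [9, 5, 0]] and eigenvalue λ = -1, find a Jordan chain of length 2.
We seek v_1 ∈ ker((A + I)^2) \ ker(A + I), then set v_{i+1} = (A + I) v_i.

One such chain is v_1 = [[0, 0, 1]]^T, v_2 = [[1, -2, 1]]^T. Check: (A + I) v_2 = [[0, 0, 0]]^T = 0.

v_1 = [[0, 0, 1]]^T, v_2 = [[1, -2, 1]]^T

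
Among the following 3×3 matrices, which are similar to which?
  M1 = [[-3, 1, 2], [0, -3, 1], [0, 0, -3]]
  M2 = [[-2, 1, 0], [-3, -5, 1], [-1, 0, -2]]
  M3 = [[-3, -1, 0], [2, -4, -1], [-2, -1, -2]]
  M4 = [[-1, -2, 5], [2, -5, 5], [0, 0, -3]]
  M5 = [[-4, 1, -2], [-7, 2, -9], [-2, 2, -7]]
Characteristic polynomials: χ_{M1} = (x + 3)^3, χ_{M2} = (x + 3)^3, χ_{M3} = (x + 3)^3, χ_{M4} = (x + 3)^3, χ_{M5} = (x + 3)^3.

{M1, M2, M3, M5}: invariant factors (x + 3)^3.

{M4}: invariant factors x + 3, (x + 3)^2.

Matrices are similar if and only if their invariant-factor lists agree; the partition into similarity classes is {M1, M2, M3, M5}, {M4}.

2 classes: {M1, M2, M3, M5}, {M4}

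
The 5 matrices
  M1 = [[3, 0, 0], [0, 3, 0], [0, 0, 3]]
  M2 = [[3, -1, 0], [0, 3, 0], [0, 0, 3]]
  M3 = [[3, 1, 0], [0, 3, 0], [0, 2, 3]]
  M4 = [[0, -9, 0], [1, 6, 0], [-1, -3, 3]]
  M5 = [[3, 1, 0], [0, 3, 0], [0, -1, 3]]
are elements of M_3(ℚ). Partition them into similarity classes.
2 classes: {M1}, {M2, M3, M4, M5}

Characteristic polynomials: χ_{M1} = (x - 3)^3, χ_{M2} = (x - 3)^3, χ_{M3} = (x - 3)^3, χ_{M4} = (x - 3)^3, χ_{M5} = (x - 3)^3.

{M1}: invariant factors x - 3, x - 3, x - 3.

{M2, M3, M4, M5}: invariant factors x - 3, (x - 3)^2.

Matrices are similar if and only if their invariant-factor lists agree; the partition into similarity classes is {M1}, {M2, M3, M4, M5}.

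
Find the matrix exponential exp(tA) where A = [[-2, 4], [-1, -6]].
e^{tA} = [[(2*t + 1)*e^{-4*t}, 4*t*e^{-4*t}], [-t*e^{-4*t}, (1 - 2*t)*e^{-4*t}]]

A has Jordan form J = [[-4, 1], [0, -4]] with A = PJP^{-1}, so e^{tA} = P e^{tJ} P^{-1}.

For a Jordan block J_k(λ), e^{tJ_k(λ)} = e^{λt} · (I + tN + t^2 N^2/2! + ... + t^{k-1} N^{k-1}/(k-1)!) where N is the nilpotent superdiagonal part.

Assembling the blocks and conjugating back gives the entries of e^{tA} as shown above.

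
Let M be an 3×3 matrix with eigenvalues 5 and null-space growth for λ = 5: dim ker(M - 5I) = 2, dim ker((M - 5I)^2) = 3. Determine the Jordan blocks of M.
λ = 5: successive nullity increments [2, 1] count blocks of size ≥ k; block sizes are [2, 1].

Jordan blocks: (5, 2), (5, 1)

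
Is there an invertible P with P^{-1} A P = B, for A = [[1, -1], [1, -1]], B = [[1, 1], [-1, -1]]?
Yes.

Two matrices over a field are similar if and only if they have the same invariant factors.

Both A and B have characteristic polynomial x^2 and minimal polynomial x^2. Computing further, both have invariant factors x^2. Hence A and B are similar.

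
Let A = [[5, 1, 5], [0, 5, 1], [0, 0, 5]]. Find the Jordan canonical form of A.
J = [[5, 1, 0], [0, 5, 1], [0, 0, 5]]

The characteristic polynomial is det(xI - A) = (x - 5)^3, so the eigenvalues are 5 (algebraic multiplicity 3).

For λ = 5: rank(A - 5I) = 2, rank((A - 5I)^2) = 1, rank((A - 5I)^3) = 0. The eigenspace has dimension 3 - 2 = 1, so there is 1 Jordan block; the rank sequence gives block sizes [3].

Assembling the blocks gives the Jordan form J above.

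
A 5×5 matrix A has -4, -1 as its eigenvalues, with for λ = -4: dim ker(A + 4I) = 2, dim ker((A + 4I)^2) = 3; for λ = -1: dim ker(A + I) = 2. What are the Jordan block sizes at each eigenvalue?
λ = -4: successive nullity increments [2, 1] count blocks of size ≥ k; block sizes are [2, 1].
λ = -1: successive nullity increments [2] count blocks of size ≥ k; block sizes are [1, 1].

Jordan blocks: (-4, 2), (-4, 1), (-1, 1), (-1, 1)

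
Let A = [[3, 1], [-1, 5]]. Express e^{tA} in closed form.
A has Jordan form J = [[4, 1], [0, 4]] with A = PJP^{-1}, so e^{tA} = P e^{tJ} P^{-1}.

For a Jordan block J_k(λ), e^{tJ_k(λ)} = e^{λt} · (I + tN + t^2 N^2/2! + ... + t^{k-1} N^{k-1}/(k-1)!) where N is the nilpotent superdiagonal part.

Assembling the blocks and conjugating back gives the entries of e^{tA} as shown above.

e^{tA} = [[(1 - t)*e^{4*t}, t*e^{4*t}], [-t*e^{4*t}, (t + 1)*e^{4*t}]]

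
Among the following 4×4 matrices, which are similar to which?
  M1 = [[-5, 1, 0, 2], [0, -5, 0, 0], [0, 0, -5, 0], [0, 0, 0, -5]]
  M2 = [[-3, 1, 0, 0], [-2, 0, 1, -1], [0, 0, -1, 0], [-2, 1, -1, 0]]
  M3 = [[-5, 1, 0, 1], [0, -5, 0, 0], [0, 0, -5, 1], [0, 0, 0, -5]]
Characteristic polynomials: χ_{M1} = (x + 5)^4, χ_{M2} = (x + 1)^4, χ_{M3} = (x + 5)^4.

{M1}: invariant factors x + 5, x + 5, (x + 5)^2.

{M2}: invariant factors x + 1, (x + 1)^3.

{M3}: invariant factors (x + 5)^2, (x + 5)^2.

Matrices are similar if and only if their invariant-factor lists agree; the partition into similarity classes is {M1}, {M2}, {M3}.

3 classes: {M1}, {M2}, {M3}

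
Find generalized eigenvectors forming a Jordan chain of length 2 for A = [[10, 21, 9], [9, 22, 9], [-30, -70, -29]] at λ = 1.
v_1 = [[0, 1, -2]]^T, v_2 = [[3, 3, -10]]^T

We seek v_1 ∈ ker((A - I)^2) \ ker(A - I), then set v_{i+1} = (A - I) v_i.

One such chain is v_1 = [[0, 1, -2]]^T, v_2 = [[3, 3, -10]]^T. Check: (A - I) v_2 = [[0, 0, 0]]^T = 0.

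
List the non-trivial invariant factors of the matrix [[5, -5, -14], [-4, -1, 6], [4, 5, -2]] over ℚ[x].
The Jordan structure of A has elementary divisors (x + 1)^2, (x - 4). Arranging the block sizes at each eigenvalue in decreasing order and taking row products gives the invariant factors.

Invariant factors (smallest first, each dividing the next): (x - 4)(x + 1)^2.

Check: the last factor (x - 4)(x + 1)^2 is the minimal polynomial, and the product (x - 4)(x + 1)^2 is the characteristic polynomial.

(x - 4)(x + 1)^2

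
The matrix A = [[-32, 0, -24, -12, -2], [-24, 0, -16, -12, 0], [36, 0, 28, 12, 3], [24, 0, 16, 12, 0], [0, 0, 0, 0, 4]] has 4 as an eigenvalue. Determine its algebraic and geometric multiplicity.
algebraic multiplicity 3, geometric multiplicity 2

The characteristic polynomial is x^2(x - 4)^3, so the factor x - 4 appears with exponent 3: the algebraic multiplicity is 3.

rank(A - 4I) = 3, so the eigenspace has dimension 5 - 3 = 2: the geometric multiplicity is 2.

Since 2 < 3, A is not diagonalizable.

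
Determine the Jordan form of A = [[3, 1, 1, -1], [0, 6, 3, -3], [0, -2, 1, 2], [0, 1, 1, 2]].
The characteristic polynomial is det(xI - A) = (x - 3)^4, so the eigenvalues are 3 (algebraic multiplicity 4).

For λ = 3: rank(A - 3I) = 1, rank((A - 3I)^2) = 0. The eigenspace has dimension 4 - 1 = 3, so there are 3 Jordan blocks; the rank sequence gives block sizes [2, 1, 1].

Assembling the blocks gives the Jordan form J above.

J = [[3, 1, 0, 0], [0, 3, 0, 0], [0, 0, 3, 0], [0, 0, 0, 3]]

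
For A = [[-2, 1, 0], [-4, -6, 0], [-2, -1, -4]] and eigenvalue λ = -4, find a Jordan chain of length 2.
We seek v_1 ∈ ker((A + 4I)^2) \ ker(A + 4I), then set v_{i+1} = (A + 4I) v_i.

One such chain is v_1 = [[-1, 3, 3]]^T, v_2 = [[1, -2, -1]]^T. Check: (A + 4I) v_2 = [[0, 0, 0]]^T = 0.

v_1 = [[-1, 3, 3]]^T, v_2 = [[1, -2, -1]]^T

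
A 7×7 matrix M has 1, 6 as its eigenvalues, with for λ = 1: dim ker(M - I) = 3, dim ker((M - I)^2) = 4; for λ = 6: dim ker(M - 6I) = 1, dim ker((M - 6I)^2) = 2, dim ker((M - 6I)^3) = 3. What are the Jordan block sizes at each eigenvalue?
Jordan blocks: (1, 2), (1, 1), (1, 1), (6, 3)

λ = 1: successive nullity increments [3, 1] count blocks of size ≥ k; block sizes are [2, 1, 1].
λ = 6: successive nullity increments [1, 1, 1] count blocks of size ≥ k; block sizes are [3].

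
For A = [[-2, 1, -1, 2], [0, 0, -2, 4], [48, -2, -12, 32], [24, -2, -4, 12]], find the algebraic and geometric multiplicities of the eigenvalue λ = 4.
The characteristic polynomial is (x - 4)(x + 2)^3, so the factor x - 4 appears with exponent 1: the algebraic multiplicity is 1.

rank(A - 4I) = 3, so the eigenspace has dimension 4 - 3 = 1: the geometric multiplicity is 1.

algebraic multiplicity 1, geometric multiplicity 1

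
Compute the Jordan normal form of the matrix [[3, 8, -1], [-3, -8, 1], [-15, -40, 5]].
The characteristic polynomial is det(xI - A) = x^3, so the eigenvalues are 0 (algebraic multiplicity 3).

For λ = 0: rank(A) = 1, rank(A^2) = 0. The eigenspace has dimension 3 - 1 = 2, so there are 2 Jordan blocks; the rank sequence gives block sizes [2, 1].

Assembling the blocks gives the Jordan form J above.

J = [[0, 1, 0], [0, 0, 0], [0, 0, 0]]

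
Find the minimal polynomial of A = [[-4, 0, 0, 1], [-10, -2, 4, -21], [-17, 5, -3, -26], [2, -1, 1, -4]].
m_A(x) = (x - 2)(x + 5)^3

The characteristic polynomial factors as (x - 2)(x + 5)^3. The minimal polynomial is ∏(x - λ)^{k_λ} where k_λ is the size of the largest Jordan block at λ.

For λ = -5: rank(A + 5I) = 3, and the largest Jordan block has size 3 (the smallest k with rank((A + 5I)^k) = rank((A + 5I)^(k+1))).
For λ = 2: rank(A - 2I) = 3, and the largest Jordan block has size 1 (the smallest k with rank((A - 2I)^k) = rank((A - 2I)^(k+1))).

So m_A(x) = (x - 2)(x + 5)^3.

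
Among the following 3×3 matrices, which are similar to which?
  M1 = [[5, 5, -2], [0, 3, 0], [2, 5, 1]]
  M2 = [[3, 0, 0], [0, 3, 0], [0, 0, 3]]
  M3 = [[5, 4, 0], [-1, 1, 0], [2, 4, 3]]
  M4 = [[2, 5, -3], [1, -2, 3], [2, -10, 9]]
2 classes: {M1, M3, M4}, {M2}

Characteristic polynomials: χ_{M1} = (x - 3)^3, χ_{M2} = (x - 3)^3, χ_{M3} = (x - 3)^3, χ_{M4} = (x - 3)^3.

{M1, M3, M4}: invariant factors x - 3, (x - 3)^2.

{M2}: invariant factors x - 3, x - 3, x - 3.

Matrices are similar if and only if their invariant-factor lists agree; the partition into similarity classes is {M1, M3, M4}, {M2}.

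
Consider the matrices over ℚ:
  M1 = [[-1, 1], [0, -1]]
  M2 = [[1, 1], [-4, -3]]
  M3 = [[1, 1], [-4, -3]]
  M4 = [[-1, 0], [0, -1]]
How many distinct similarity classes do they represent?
Characteristic polynomials: χ_{M1} = (x + 1)^2, χ_{M2} = (x + 1)^2, χ_{M3} = (x + 1)^2, χ_{M4} = (x + 1)^2.

{M1, M2, M3}: invariant factors (x + 1)^2.

{M4}: invariant factors x + 1, x + 1.

Matrices are similar if and only if their invariant-factor lists agree; the partition into similarity classes is {M1, M2, M3}, {M4}.

2 classes: {M1, M2, M3}, {M4}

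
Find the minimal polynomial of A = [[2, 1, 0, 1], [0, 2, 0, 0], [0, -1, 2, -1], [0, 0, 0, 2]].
The characteristic polynomial factors as (x - 2)^4. The minimal polynomial is ∏(x - λ)^{k_λ} where k_λ is the size of the largest Jordan block at λ.

For λ = 2: rank(A - 2I) = 1, and the largest Jordan block has size 2 (the smallest k with rank((A - 2I)^k) = rank((A - 2I)^(k+1))).

So m_A(x) = (x - 2)^2.

m_A(x) = (x - 2)^2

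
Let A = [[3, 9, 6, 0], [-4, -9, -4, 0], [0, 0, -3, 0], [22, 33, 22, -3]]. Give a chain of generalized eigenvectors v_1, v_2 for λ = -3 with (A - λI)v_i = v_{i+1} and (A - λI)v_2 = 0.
v_1 = [[-1, 1, 0, -4]]^T, v_2 = [[3, -2, 0, 11]]^T

We seek v_1 ∈ ker((A + 3I)^2) \ ker(A + 3I), then set v_{i+1} = (A + 3I) v_i.

One such chain is v_1 = [[-1, 1, 0, -4]]^T, v_2 = [[3, -2, 0, 11]]^T. Check: (A + 3I) v_2 = [[0, 0, 0, 0]]^T = 0.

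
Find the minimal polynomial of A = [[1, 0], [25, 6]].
The characteristic polynomial factors as (x - 6)(x - 1). The minimal polynomial is ∏(x - λ)^{k_λ} where k_λ is the size of the largest Jordan block at λ.

For λ = 1: rank(A - I) = 1, and the largest Jordan block has size 1 (the smallest k with rank((A - I)^k) = rank((A - I)^(k+1))).
For λ = 6: rank(A - 6I) = 1, and the largest Jordan block has size 1 (the smallest k with rank((A - 6I)^k) = rank((A - 6I)^(k+1))).

So m_A(x) = (x - 6)(x - 1).

m_A(x) = (x - 6)(x - 1)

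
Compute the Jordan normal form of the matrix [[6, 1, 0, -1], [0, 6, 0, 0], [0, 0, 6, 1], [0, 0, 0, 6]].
J = [[6, 1, 0, 0], [0, 6, 0, 0], [0, 0, 6, 1], [0, 0, 0, 6]]

The characteristic polynomial is det(xI - A) = (x - 6)^4, so the eigenvalues are 6 (algebraic multiplicity 4).

For λ = 6: rank(A - 6I) = 2, rank((A - 6I)^2) = 0. The eigenspace has dimension 4 - 2 = 2, so there are 2 Jordan blocks; the rank sequence gives block sizes [2, 2].

Assembling the blocks gives the Jordan form J above.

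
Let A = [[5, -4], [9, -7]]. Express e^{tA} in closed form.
A has Jordan form J = [[-1, 1], [0, -1]] with A = PJP^{-1}, so e^{tA} = P e^{tJ} P^{-1}.

For a Jordan block J_k(λ), e^{tJ_k(λ)} = e^{λt} · (I + tN + t^2 N^2/2! + ... + t^{k-1} N^{k-1}/(k-1)!) where N is the nilpotent superdiagonal part.

Assembling the blocks and conjugating back gives the entries of e^{tA} as shown above.

e^{tA} = [[(6*t + 1)*e^{-t}, -4*t*e^{-t}], [9*t*e^{-t}, (1 - 6*t)*e^{-t}]]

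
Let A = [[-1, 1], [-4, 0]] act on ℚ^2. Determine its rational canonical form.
R = [[0, -4], [1, -1]]

The invariant factors of A (the non-unit diagonal entries of the Smith normal form of xI - A over ℚ[x]) are x^2 + x + 4, each dividing the next. The characteristic polynomial is their product, x^2 + x + 4.

The rational canonical form is the block-diagonal matrix of companion matrices C(f_i):
R = [[0, -4], [1, -1]].

Note the characteristic polynomial does not split into linear factors over ℚ, so A has no Jordan form over ℚ; the rational canonical form exists over any field.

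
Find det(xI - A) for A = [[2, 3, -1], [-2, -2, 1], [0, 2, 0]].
χ_A(x) = x^3

xI - A = [[x - 2, -3, 1], [2, x + 2, -1], [0, -2, x]].

Expanding det(xI - A) along the first row:
det(xI - A) = + (x - 2)·det([[x + 2, -1], [-2, x]]) - (-3)·det([[2, -1], [0, x]]) + (1)·det([[2, x + 2], [0, -2]]).

Evaluating gives χ_A(x) = x^3.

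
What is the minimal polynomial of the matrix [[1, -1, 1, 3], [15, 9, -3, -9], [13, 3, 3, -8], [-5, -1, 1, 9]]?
The characteristic polynomial factors as (x - 6)^2(x - 5)^2. The minimal polynomial is ∏(x - λ)^{k_λ} where k_λ is the size of the largest Jordan block at λ.

For λ = 5: rank(A - 5I) = 3, and the largest Jordan block has size 2 (the smallest k with rank((A - 5I)^k) = rank((A - 5I)^(k+1))).
For λ = 6: rank(A - 6I) = 2, and the largest Jordan block has size 1 (the smallest k with rank((A - 6I)^k) = rank((A - 6I)^(k+1))).

So m_A(x) = (x - 6)(x - 5)^2.

m_A(x) = (x - 6)(x - 5)^2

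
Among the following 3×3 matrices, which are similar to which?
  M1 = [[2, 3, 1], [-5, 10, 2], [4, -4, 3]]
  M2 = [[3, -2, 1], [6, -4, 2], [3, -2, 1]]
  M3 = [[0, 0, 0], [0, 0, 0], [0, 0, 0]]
Characteristic polynomials: χ_{M1} = (x - 5)^3, χ_{M2} = x^3, χ_{M3} = x^3.

{M1}: invariant factors (x - 5)^3.

{M2}: invariant factors x, x^2.

{M3}: invariant factors x, x, x.

Matrices are similar if and only if their invariant-factor lists agree; the partition into similarity classes is {M1}, {M2}, {M3}.

3 classes: {M1}, {M2}, {M3}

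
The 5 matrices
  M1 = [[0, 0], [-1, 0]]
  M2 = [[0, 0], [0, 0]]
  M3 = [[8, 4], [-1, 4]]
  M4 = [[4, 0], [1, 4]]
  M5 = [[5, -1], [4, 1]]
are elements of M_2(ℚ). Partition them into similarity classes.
5 classes: {M1}, {M2}, {M3}, {M4}, {M5}

Characteristic polynomials: χ_{M1} = x^2, χ_{M2} = x^2, χ_{M3} = (x - 6)^2, χ_{M4} = (x - 4)^2, χ_{M5} = (x - 3)^2.

{M1}: invariant factors x^2.

{M2}: invariant factors x, x.

{M3}: invariant factors (x - 6)^2.

{M4}: invariant factors (x - 4)^2.

{M5}: invariant factors (x - 3)^2.

Matrices are similar if and only if their invariant-factor lists agree; the partition into similarity classes is {M1}, {M2}, {M3}, {M4}, {M5}.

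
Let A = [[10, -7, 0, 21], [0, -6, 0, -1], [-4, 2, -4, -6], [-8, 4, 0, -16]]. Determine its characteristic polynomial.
χ_A(x) = (x + 4)^4

xI - A = [[x - 10, 7, 0, -21], [0, x + 6, 0, 1], [4, -2, x + 4, 6], [8, -4, 0, x + 16]].

Expanding det(xI - A) along the first row:
det(xI - A) = + (x - 10)·det([[x + 6, 0, 1], [-2, x + 4, 6], [-4, 0, x + 16]]) - (7)·det([[0, 0, 1], [4, x + 4, 6], [8, 0, x + 16]]) + (0)·det([[0, x + 6, 1], [4, -2, 6], [8, -4, x + 16]]) - (-21)·det([[0, x + 6, 0], [4, -2, x + 4], [8, -4, 0]]).

Evaluating gives χ_A(x) = x^4 + 16x^3 + 96x^2 + 256x + 256 = (x + 4)^4.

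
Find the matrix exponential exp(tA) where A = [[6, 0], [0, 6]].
e^{tA} = [[e^{6*t}, 0], [0, e^{6*t}]]

A has Jordan form J = [[6, 0], [0, 6]] with A = PJP^{-1}, so e^{tA} = P e^{tJ} P^{-1}.

For a Jordan block J_k(λ), e^{tJ_k(λ)} = e^{λt} · (I + tN + t^2 N^2/2! + ... + t^{k-1} N^{k-1}/(k-1)!) where N is the nilpotent superdiagonal part.

Assembling the blocks and conjugating back gives the entries of e^{tA} as shown above.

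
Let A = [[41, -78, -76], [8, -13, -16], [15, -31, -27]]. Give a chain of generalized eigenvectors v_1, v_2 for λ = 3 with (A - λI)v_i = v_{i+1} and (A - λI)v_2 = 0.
v_1 = [[0, -1, 1]]^T, v_2 = [[2, 0, 1]]^T

We seek v_1 ∈ ker((A - 3I)^2) \ ker(A - 3I), then set v_{i+1} = (A - 3I) v_i.

One such chain is v_1 = [[0, -1, 1]]^T, v_2 = [[2, 0, 1]]^T. Check: (A - 3I) v_2 = [[0, 0, 0]]^T = 0.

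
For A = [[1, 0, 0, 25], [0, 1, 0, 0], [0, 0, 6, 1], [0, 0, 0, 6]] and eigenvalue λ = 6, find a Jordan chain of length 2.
v_1 = [[5, 0, 2, 1]]^T, v_2 = [[0, 0, 1, 0]]^T

We seek v_1 ∈ ker((A - 6I)^2) \ ker(A - 6I), then set v_{i+1} = (A - 6I) v_i.

One such chain is v_1 = [[5, 0, 2, 1]]^T, v_2 = [[0, 0, 1, 0]]^T. Check: (A - 6I) v_2 = [[0, 0, 0, 0]]^T = 0.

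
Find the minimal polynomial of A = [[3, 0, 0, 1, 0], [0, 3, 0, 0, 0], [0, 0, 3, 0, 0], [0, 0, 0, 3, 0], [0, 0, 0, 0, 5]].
m_A(x) = (x - 5)(x - 3)^2

The characteristic polynomial factors as (x - 5)(x - 3)^4. The minimal polynomial is ∏(x - λ)^{k_λ} where k_λ is the size of the largest Jordan block at λ.

For λ = 3: rank(A - 3I) = 2, and the largest Jordan block has size 2 (the smallest k with rank((A - 3I)^k) = rank((A - 3I)^(k+1))).
For λ = 5: rank(A - 5I) = 4, and the largest Jordan block has size 1 (the smallest k with rank((A - 5I)^k) = rank((A - 5I)^(k+1))).

So m_A(x) = (x - 5)(x - 3)^2.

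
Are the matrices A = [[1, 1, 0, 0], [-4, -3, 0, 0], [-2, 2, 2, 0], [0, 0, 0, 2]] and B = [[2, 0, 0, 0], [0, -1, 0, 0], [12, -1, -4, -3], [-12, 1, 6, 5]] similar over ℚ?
Yes.

Two matrices over a field are similar if and only if they have the same invariant factors.

Both A and B have characteristic polynomial (x - 2)^2(x + 1)^2 and minimal polynomial (x - 2)(x + 1)^2. Computing further, both have invariant factors x - 2, (x - 2)(x + 1)^2. Hence A and B are similar.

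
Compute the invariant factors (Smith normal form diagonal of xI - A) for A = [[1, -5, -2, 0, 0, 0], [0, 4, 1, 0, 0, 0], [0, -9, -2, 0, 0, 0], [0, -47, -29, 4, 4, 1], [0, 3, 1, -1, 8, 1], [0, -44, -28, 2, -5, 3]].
The Jordan structure of A has elementary divisors (x - 1)^3, (x - 5)^3. Arranging the block sizes at each eigenvalue in decreasing order and taking row products gives the invariant factors.

Invariant factors (smallest first, each dividing the next): (x - 5)^3(x - 1)^3.

Check: the last factor (x - 5)^3(x - 1)^3 is the minimal polynomial, and the product (x - 5)^3(x - 1)^3 is the characteristic polynomial.

(x - 5)^3(x - 1)^3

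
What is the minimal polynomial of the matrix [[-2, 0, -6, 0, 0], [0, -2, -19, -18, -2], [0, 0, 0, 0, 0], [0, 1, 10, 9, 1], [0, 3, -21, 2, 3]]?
m_A(x) = x^2(x - 5)^2(x + 2)

The characteristic polynomial factors as x^2(x - 5)^2(x + 2). The minimal polynomial is ∏(x - λ)^{k_λ} where k_λ is the size of the largest Jordan block at λ.

For λ = -2: rank(A + 2I) = 4, and the largest Jordan block has size 1 (the smallest k with rank((A + 2I)^k) = rank((A + 2I)^(k+1))).
For λ = 0: rank(A) = 4, and the largest Jordan block has size 2 (the smallest k with rank(A^k) = rank(A^(k+1))).
For λ = 5: rank(A - 5I) = 4, and the largest Jordan block has size 2 (the smallest k with rank((A - 5I)^k) = rank((A - 5I)^(k+1))).

So m_A(x) = x^2(x - 5)^2(x + 2).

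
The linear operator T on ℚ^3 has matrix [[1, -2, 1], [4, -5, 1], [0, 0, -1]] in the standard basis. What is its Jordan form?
J = [[-3, 0, 0], [0, -1, 1], [0, 0, -1]]

The characteristic polynomial is det(xI - A) = (x + 1)^2(x + 3), so the eigenvalues are -3 (algebraic multiplicity 1), -1 (algebraic multiplicity 2).

For λ = -3: algebraic multiplicity 1 gives one 1×1 block.

For λ = -1: rank(A + I) = 2, rank((A + I)^2) = 1. The eigenspace has dimension 3 - 2 = 1, so there is 1 Jordan block; the rank sequence gives block sizes [2].

Assembling the blocks gives the Jordan form J above.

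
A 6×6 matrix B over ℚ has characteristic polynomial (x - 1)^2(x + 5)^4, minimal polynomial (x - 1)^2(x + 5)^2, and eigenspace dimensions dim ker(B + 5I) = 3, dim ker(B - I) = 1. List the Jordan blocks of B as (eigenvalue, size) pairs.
Jordan blocks: (-5, 2), (-5, 1), (-5, 1), (1, 2)

λ = -5: algebraic multiplicity 4 (exponent in χ_B), largest block size 2 (exponent in m_B), 3 blocks (geometric multiplicity). These force block sizes [2, 1, 1].
λ = 1: algebraic multiplicity 2 (exponent in χ_B), largest block size 2 (exponent in m_B), 1 block (geometric multiplicity). This forces block sizes [2].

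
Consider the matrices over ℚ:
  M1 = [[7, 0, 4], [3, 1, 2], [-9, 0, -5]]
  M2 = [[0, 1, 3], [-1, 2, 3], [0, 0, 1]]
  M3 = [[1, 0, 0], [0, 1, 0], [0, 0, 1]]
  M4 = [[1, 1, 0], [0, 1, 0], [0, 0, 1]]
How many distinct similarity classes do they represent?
Characteristic polynomials: χ_{M1} = (x - 1)^3, χ_{M2} = (x - 1)^3, χ_{M3} = (x - 1)^3, χ_{M4} = (x - 1)^3.

{M1, M2, M4}: invariant factors x - 1, (x - 1)^2.

{M3}: invariant factors x - 1, x - 1, x - 1.

Matrices are similar if and only if their invariant-factor lists agree; the partition into similarity classes is {M1, M2, M4}, {M3}.

2 classes: {M1, M2, M4}, {M3}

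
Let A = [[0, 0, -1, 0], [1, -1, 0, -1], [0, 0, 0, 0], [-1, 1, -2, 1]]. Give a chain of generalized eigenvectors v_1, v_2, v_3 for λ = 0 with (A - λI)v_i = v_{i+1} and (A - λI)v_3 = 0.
We seek v_1 ∈ ker(A^3) \ ker(A^2), then set v_{i+1} = A v_i.

One such chain is v_1 = [[-3, 0, 1, -1]]^T, v_2 = [[-1, -2, 0, 0]]^T, v_3 = [[0, 1, 0, -1]]^T. Check: A v_3 = [[0, 0, 0, 0]]^T = 0.

v_1 = [[-3, 0, 1, -1]]^T, v_2 = [[-1, -2, 0, 0]]^T, v_3 = [[0, 1, 0, -1]]^T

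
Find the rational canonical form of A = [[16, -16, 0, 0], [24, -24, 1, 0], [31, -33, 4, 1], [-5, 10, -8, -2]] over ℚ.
The invariant factors of A (the non-unit diagonal entries of the Smith normal form of xI - A over ℚ[x]) are (x^2 + 3x + 4)^2, each dividing the next. The characteristic polynomial is their product, (x^2 + 3x + 4)^2.

The rational canonical form is the block-diagonal matrix of companion matrices C(f_i):
R = [[0, 0, 0, -16], [1, 0, 0, -24], [0, 1, 0, -17], [0, 0, 1, -6]].

Note the characteristic polynomial does not split into linear factors over ℚ, so A has no Jordan form over ℚ; the rational canonical form exists over any field.

R = [[0, 0, 0, -16], [1, 0, 0, -24], [0, 1, 0, -17], [0, 0, 1, -6]]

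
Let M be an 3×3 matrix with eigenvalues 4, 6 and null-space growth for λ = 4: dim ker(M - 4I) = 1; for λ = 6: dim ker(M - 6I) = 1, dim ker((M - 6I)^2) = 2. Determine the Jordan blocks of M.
λ = 4: successive nullity increments [1] count blocks of size ≥ k; block sizes are [1].
λ = 6: successive nullity increments [1, 1] count blocks of size ≥ k; block sizes are [2].

Jordan blocks: (4, 1), (6, 2)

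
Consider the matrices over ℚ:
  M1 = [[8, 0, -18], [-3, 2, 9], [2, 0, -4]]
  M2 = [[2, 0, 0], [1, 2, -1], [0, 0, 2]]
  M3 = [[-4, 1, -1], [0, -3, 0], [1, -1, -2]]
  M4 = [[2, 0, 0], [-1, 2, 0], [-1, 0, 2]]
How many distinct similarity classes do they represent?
2 classes: {M1, M2, M4}, {M3}

Characteristic polynomials: χ_{M1} = (x - 2)^3, χ_{M2} = (x - 2)^3, χ_{M3} = (x + 3)^3, χ_{M4} = (x - 2)^3.

{M1, M2, M4}: invariant factors x - 2, (x - 2)^2.

{M3}: invariant factors x + 3, (x + 3)^2.

Matrices are similar if and only if their invariant-factor lists agree; the partition into similarity classes is {M1, M2, M4}, {M3}.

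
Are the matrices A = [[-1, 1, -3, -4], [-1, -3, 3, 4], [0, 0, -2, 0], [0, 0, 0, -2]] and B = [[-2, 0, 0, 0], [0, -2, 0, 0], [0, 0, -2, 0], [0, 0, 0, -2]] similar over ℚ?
No.

Both have characteristic polynomial (x + 2)^4, but the minimal polynomial of A is (x + 2)^2 while the minimal polynomial of B is x + 2. The minimal polynomial is a similarity invariant, so A and B are not similar.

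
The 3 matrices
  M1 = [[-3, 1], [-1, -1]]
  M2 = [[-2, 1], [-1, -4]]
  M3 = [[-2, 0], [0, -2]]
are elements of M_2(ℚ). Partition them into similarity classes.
3 classes: {M1}, {M2}, {M3}

Characteristic polynomials: χ_{M1} = (x + 2)^2, χ_{M2} = (x + 3)^2, χ_{M3} = (x + 2)^2.

{M1}: invariant factors (x + 2)^2.

{M2}: invariant factors (x + 3)^2.

{M3}: invariant factors x + 2, x + 2.

Matrices are similar if and only if their invariant-factor lists agree; the partition into similarity classes is {M1}, {M2}, {M3}.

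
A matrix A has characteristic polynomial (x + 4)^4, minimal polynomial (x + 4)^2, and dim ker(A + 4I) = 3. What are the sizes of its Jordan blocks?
λ = -4: algebraic multiplicity 4 (exponent in χ_A), largest block size 2 (exponent in m_A), 3 blocks (geometric multiplicity). These force block sizes [2, 1, 1].

Jordan blocks: (-4, 2), (-4, 1), (-4, 1)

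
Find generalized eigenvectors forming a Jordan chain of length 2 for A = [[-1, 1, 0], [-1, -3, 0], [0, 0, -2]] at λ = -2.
We seek v_1 ∈ ker((A + 2I)^2) \ ker(A + 2I), then set v_{i+1} = (A + 2I) v_i.

One such chain is v_1 = [[0, 1, 0]]^T, v_2 = [[1, -1, 0]]^T. Check: (A + 2I) v_2 = [[0, 0, 0]]^T = 0.

v_1 = [[0, 1, 0]]^T, v_2 = [[1, -1, 0]]^T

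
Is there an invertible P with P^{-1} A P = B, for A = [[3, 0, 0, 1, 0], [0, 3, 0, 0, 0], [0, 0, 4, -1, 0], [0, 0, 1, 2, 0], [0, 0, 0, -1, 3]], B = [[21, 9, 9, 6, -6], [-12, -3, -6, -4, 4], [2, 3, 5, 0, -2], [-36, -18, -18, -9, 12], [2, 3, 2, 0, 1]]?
Yes.

Two matrices over a field are similar if and only if they have the same invariant factors.

Both A and B have characteristic polynomial (x - 3)^5 and minimal polynomial (x - 3)^3. Computing further, both have invariant factors x - 3, x - 3, (x - 3)^3. Hence A and B are similar.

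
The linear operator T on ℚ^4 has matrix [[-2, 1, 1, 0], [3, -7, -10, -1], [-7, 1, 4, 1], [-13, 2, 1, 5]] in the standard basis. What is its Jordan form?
J = [[-4, 1, 0, 0], [0, -4, 0, 0], [0, 0, 4, 1], [0, 0, 0, 4]]

The characteristic polynomial is det(xI - A) = (x - 4)^2(x + 4)^2, so the eigenvalues are -4 (algebraic multiplicity 2), 4 (algebraic multiplicity 2).

For λ = -4: rank(A + 4I) = 3, rank((A + 4I)^2) = 2. The eigenspace has dimension 4 - 3 = 1, so there is 1 Jordan block; the rank sequence gives block sizes [2].

For λ = 4: rank(A - 4I) = 3, rank((A - 4I)^2) = 2. The eigenspace has dimension 4 - 3 = 1, so there is 1 Jordan block; the rank sequence gives block sizes [2].

Assembling the blocks gives the Jordan form J above.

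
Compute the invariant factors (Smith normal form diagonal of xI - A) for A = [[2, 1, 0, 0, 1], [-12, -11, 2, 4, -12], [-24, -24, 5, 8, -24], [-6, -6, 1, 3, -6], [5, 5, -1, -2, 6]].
The Jordan structure of A has elementary divisors (x - 1)^3, (x - 1), (x - 1). Arranging the block sizes at each eigenvalue in decreasing order and taking row products gives the invariant factors.

Invariant factors (smallest first, each dividing the next): x - 1, x - 1, (x - 1)^3.

Check: the last factor (x - 1)^3 is the minimal polynomial, and the product (x - 1)^5 is the characteristic polynomial.

x - 1, x - 1, (x - 1)^3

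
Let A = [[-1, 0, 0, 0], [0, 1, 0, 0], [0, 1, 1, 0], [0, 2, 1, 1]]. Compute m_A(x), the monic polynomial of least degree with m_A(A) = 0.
m_A(x) = (x - 1)^3(x + 1)

The characteristic polynomial factors as (x - 1)^3(x + 1). The minimal polynomial is ∏(x - λ)^{k_λ} where k_λ is the size of the largest Jordan block at λ.

For λ = -1: rank(A + I) = 3, and the largest Jordan block has size 1 (the smallest k with rank((A + I)^k) = rank((A + I)^(k+1))).
For λ = 1: rank(A - I) = 3, and the largest Jordan block has size 3 (the smallest k with rank((A - I)^k) = rank((A - I)^(k+1))).

So m_A(x) = (x - 1)^3(x + 1).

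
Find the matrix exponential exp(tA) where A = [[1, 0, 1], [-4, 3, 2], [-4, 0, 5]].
e^{tA} = [[(1 - 2*t)*e^{3*t}, 0, t*e^{3*t}], [-4*t*e^{3*t}, e^{3*t}, 2*t*e^{3*t}], [-4*t*e^{3*t}, 0, (2*t + 1)*e^{3*t}]]

A has Jordan form J = [[3, 1, 0], [0, 3, 0], [0, 0, 3]] with A = PJP^{-1}, so e^{tA} = P e^{tJ} P^{-1}.

For a Jordan block J_k(λ), e^{tJ_k(λ)} = e^{λt} · (I + tN + t^2 N^2/2! + ... + t^{k-1} N^{k-1}/(k-1)!) where N is the nilpotent superdiagonal part.

Assembling the blocks and conjugating back gives the entries of e^{tA} as shown above.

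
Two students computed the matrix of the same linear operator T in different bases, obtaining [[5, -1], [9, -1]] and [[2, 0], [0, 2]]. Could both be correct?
Both have characteristic polynomial (x - 2)^2, but the minimal polynomial of A is (x - 2)^2 while the minimal polynomial of B is x - 2. The minimal polynomial is a similarity invariant, so A and B are not similar.

No.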